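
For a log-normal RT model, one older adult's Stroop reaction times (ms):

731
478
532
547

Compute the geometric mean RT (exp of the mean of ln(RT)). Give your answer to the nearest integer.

ln(RT): 6.5944, 6.1696, 6.2766, 6.3044
Mean ln(RT) = 25.3451/4 = 6.33628
Geometric mean = exp(6.33628) = 564.69 ms

565 ms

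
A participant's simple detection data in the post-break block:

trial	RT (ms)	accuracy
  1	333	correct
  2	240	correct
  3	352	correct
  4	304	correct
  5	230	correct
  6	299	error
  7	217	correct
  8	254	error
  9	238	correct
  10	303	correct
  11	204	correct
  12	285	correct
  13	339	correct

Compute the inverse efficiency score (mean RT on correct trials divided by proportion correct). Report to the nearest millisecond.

Correct trials (n=11): 333, 240, 352, 304, 230, 217, 238, 303, 204, 285, 339
Mean correct RT = 3045/11 = 276.8182 ms
Proportion correct = 11/13
IES = 276.8182 / (11/13) = 327.149 ms

327 ms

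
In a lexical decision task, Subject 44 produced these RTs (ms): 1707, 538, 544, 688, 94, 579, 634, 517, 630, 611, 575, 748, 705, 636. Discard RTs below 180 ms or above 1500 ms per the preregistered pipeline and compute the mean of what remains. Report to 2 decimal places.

617.08 ms

Excluded: 94, 1707
Retained (n=12): Σ = 7405
Mean = 7405/12 = 617.0833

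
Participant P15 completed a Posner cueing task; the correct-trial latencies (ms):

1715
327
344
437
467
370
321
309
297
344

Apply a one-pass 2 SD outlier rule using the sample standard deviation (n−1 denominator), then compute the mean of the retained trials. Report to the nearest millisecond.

n = 10, ΣRT = 4931, M = 493.100
Σ(x−M)² = 1686038.90; s = √(1686038.90/9) = 432.825
Cutoffs: 493.100 ± 2·432.825 → [-372.6, 1358.8]
Outside: 1715 → excluded.
Retained (n=9): Σ = 3216, mean = 3216/9 = 357.333

357 ms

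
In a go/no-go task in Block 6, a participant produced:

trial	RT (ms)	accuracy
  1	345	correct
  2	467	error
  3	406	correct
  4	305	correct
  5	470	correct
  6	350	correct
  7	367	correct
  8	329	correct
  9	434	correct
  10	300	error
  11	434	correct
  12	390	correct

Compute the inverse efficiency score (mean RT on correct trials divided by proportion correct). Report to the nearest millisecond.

460 ms

Correct trials (n=10): 345, 406, 305, 470, 350, 367, 329, 434, 434, 390
Mean correct RT = 3830/10 = 383.0000 ms
Proportion correct = 10/12
IES = 383.0000 / (10/12) = 459.600 ms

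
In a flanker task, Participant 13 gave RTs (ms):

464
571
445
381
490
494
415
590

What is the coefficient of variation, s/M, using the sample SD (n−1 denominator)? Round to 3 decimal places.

0.149

n = 8, Σ = 3850, M = 481.2500
Σ(x−M)² = 36171.500; s = √(36171.500/7) = 71.8843
CV = 71.8843 / 481.2500 = 0.14937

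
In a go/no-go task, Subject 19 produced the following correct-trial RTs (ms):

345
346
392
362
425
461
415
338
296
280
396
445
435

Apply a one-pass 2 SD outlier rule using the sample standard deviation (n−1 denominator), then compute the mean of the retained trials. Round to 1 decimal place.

n = 13, ΣRT = 4936, M = 379.692
Σ(x−M)² = 38984.77; s = √(38984.77/12) = 56.998
Cutoffs: 379.692 ± 2·56.998 → [265.7, 493.7]
No RTs fall outside the cutoffs; all 13 retained. Mean = 4936/13 = 379.692

379.7 ms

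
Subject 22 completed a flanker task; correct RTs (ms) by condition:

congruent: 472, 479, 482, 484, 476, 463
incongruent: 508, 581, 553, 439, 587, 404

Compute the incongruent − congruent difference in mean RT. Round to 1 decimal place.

36.0 ms

M(congruent) = 2856/6 = 476.000
M(incongruent) = 3072/6 = 512.000
Difference = 512.000 − 476.000 = 36.000 ms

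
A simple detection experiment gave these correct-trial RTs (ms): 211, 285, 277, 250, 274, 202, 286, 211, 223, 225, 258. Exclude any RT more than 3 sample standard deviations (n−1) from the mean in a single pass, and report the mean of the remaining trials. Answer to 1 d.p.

n = 11, ΣRT = 2702, M = 245.636
Σ(x−M)² = 10380.55; s = √(10380.55/10) = 32.219
Cutoffs: 245.636 ± 3·32.219 → [149.0, 342.3]
No RTs fall outside the cutoffs; all 11 retained. Mean = 2702/11 = 245.636

245.6 ms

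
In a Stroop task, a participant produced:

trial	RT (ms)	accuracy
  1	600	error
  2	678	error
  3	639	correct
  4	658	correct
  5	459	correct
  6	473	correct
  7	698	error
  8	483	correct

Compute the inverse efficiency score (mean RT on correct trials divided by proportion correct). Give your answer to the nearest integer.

Correct trials (n=5): 639, 658, 459, 473, 483
Mean correct RT = 2712/5 = 542.4000 ms
Proportion correct = 5/8
IES = 542.4000 / (5/8) = 867.840 ms

868 ms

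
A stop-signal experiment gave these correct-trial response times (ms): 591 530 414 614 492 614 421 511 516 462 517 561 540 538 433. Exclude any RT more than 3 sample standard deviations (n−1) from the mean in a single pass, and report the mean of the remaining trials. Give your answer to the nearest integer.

517 ms

n = 15, ΣRT = 7754, M = 516.933
Σ(x−M)² = 57936.93; s = √(57936.93/14) = 64.330
Cutoffs: 516.933 ± 3·64.330 → [323.9, 709.9]
No RTs fall outside the cutoffs; all 15 retained. Mean = 7754/15 = 516.933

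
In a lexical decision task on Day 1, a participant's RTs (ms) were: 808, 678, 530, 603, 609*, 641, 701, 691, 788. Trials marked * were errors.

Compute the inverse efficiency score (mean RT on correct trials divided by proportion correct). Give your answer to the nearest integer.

765 ms

Correct trials (n=8): 808, 678, 530, 603, 641, 701, 691, 788
Mean correct RT = 5440/8 = 680.0000 ms
Proportion correct = 8/9
IES = 680.0000 / (8/9) = 765.000 ms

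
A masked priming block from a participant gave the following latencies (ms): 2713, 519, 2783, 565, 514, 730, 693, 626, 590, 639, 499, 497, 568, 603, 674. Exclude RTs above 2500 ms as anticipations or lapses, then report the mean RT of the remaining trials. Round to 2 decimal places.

Excluded: 2713, 2783
Retained (n=13): Σ = 7717
Mean = 7717/13 = 593.6154

593.62 ms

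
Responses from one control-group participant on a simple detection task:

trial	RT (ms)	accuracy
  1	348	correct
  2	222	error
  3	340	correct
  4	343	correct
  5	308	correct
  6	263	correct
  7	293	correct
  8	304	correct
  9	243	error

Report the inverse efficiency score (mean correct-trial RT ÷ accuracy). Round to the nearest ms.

404 ms

Correct trials (n=7): 348, 340, 343, 308, 263, 293, 304
Mean correct RT = 2199/7 = 314.1429 ms
Proportion correct = 7/9
IES = 314.1429 / (7/9) = 403.898 ms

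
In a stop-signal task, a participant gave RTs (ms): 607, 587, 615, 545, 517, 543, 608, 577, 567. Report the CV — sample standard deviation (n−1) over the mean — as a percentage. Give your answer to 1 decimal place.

5.9%

n = 9, Σ = 5166, M = 574.0000
Σ(x−M)² = 9204.000; s = √(9204.000/8) = 33.9190
CV = 33.9190 / 574.0000 = 0.05909 = 5.909%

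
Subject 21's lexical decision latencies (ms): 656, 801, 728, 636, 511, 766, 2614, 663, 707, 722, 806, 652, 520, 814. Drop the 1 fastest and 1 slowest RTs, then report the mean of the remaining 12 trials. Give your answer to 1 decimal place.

Sorted: 511, 520, 636, 652, 656, 663, 707, 722, 728, 766, 801, 806, 814, 2614
Drop lowest 1 (511) and highest 1 (2614)
Remaining (n=12): Σ = 8471, mean = 8471/12 = 705.917

705.9 ms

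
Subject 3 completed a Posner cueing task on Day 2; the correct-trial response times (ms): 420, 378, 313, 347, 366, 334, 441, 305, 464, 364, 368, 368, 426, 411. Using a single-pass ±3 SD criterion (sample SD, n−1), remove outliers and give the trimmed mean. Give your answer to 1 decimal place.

378.9 ms

n = 14, ΣRT = 5305, M = 378.929
Σ(x−M)² = 29500.93; s = √(29500.93/13) = 47.637
Cutoffs: 378.929 ± 3·47.637 → [236.0, 521.8]
No RTs fall outside the cutoffs; all 14 retained. Mean = 5305/14 = 378.929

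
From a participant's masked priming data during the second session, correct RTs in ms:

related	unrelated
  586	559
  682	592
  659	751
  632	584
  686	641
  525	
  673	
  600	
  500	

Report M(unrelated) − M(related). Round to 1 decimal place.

M(related) = 5543/9 = 615.889
M(unrelated) = 3127/5 = 625.400
Difference = 625.400 − 615.889 = 9.511 ms

9.5 ms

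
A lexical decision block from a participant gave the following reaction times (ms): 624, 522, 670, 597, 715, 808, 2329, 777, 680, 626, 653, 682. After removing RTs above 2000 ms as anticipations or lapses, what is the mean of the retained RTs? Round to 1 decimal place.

Excluded: 2329
Retained (n=11): Σ = 7354
Mean = 7354/11 = 668.5455

668.5 ms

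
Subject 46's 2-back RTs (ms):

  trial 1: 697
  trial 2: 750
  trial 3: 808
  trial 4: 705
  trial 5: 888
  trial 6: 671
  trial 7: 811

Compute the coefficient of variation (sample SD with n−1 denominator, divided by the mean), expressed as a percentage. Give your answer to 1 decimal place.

10.2%

n = 7, Σ = 5330, M = 761.4286
Σ(x−M)² = 36289.714; s = √(36289.714/6) = 77.7707
CV = 77.7707 / 761.4286 = 0.10214 = 10.214%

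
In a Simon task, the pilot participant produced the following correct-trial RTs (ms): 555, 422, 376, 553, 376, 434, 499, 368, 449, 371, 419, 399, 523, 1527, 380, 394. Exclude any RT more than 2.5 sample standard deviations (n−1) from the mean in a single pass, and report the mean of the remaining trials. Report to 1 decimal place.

n = 16, ΣRT = 8045, M = 502.812
Σ(x−M)² = 1181222.44; s = √(1181222.44/15) = 280.621
Cutoffs: 502.812 ± 2.5·280.621 → [-198.7, 1204.4]
Outside: 1527 → excluded.
Retained (n=15): Σ = 6518, mean = 6518/15 = 434.533

434.5 ms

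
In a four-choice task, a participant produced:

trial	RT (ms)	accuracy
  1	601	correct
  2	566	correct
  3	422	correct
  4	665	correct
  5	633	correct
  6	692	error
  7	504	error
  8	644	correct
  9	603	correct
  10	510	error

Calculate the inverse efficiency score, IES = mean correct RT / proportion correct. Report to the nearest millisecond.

844 ms

Correct trials (n=7): 601, 566, 422, 665, 633, 644, 603
Mean correct RT = 4134/7 = 590.5714 ms
Proportion correct = 7/10
IES = 590.5714 / (7/10) = 843.673 ms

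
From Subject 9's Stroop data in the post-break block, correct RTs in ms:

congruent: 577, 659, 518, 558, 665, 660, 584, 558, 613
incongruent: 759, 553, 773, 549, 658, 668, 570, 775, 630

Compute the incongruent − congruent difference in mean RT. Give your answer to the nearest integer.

60 ms

M(congruent) = 5392/9 = 599.111
M(incongruent) = 5935/9 = 659.444
Difference = 659.444 − 599.111 = 60.333 ms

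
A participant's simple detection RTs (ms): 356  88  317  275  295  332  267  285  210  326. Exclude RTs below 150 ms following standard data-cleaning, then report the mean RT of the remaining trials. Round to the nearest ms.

296 ms

Excluded: 88
Retained (n=9): Σ = 2663
Mean = 2663/9 = 295.8889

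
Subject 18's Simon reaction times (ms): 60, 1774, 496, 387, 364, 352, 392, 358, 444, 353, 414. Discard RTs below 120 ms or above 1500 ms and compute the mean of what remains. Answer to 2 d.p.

Excluded: 60, 1774
Retained (n=9): Σ = 3560
Mean = 3560/9 = 395.5556

395.56 ms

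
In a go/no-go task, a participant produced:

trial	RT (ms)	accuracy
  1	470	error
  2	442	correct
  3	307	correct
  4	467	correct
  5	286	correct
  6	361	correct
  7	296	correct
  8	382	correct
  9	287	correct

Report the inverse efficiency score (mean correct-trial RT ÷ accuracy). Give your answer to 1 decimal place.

Correct trials (n=8): 442, 307, 467, 286, 361, 296, 382, 287
Mean correct RT = 2828/8 = 353.5000 ms
Proportion correct = 8/9
IES = 353.5000 / (8/9) = 397.688 ms

397.7 ms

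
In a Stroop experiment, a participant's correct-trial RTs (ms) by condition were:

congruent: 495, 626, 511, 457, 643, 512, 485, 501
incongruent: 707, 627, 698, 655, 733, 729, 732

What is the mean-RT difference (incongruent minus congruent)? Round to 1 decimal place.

168.5 ms

M(congruent) = 4230/8 = 528.750
M(incongruent) = 4881/7 = 697.286
Difference = 697.286 − 528.750 = 168.536 ms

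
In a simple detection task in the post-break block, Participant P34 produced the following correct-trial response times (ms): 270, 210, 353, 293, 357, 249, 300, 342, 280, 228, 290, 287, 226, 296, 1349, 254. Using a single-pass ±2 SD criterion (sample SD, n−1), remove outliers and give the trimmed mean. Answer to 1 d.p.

282.3 ms

n = 16, ΣRT = 5584, M = 349.000
Σ(x−M)² = 1094918.00; s = √(1094918.00/15) = 270.175
Cutoffs: 349.000 ± 2·270.175 → [-191.4, 889.4]
Outside: 1349 → excluded.
Retained (n=15): Σ = 4235, mean = 4235/15 = 282.333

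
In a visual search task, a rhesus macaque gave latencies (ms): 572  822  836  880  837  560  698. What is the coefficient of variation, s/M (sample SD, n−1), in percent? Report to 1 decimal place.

18.0%

n = 7, Σ = 5205, M = 743.5714
Σ(x−M)² = 107247.714; s = √(107247.714/6) = 133.6960
CV = 133.6960 / 743.5714 = 0.17980 = 17.980%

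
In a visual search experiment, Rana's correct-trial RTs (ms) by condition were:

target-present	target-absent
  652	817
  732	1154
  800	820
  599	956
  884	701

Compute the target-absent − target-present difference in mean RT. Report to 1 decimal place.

156.2 ms

M(target-present) = 3667/5 = 733.400
M(target-absent) = 4448/5 = 889.600
Difference = 889.600 − 733.400 = 156.200 ms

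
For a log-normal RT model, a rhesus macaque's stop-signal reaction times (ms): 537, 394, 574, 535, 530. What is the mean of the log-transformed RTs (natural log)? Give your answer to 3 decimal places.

ln(RT): 6.2860, 5.9764, 6.3526, 6.2823, 6.2729
Σ ln(RT) = 31.1701
Mean = 31.1701/5 = 6.23402

6.234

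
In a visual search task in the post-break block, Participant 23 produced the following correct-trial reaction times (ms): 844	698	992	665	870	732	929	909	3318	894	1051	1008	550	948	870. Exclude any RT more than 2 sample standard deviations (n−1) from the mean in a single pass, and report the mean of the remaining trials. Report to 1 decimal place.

854.3 ms

n = 15, ΣRT = 15278, M = 1018.533
Σ(x−M)² = 5933851.73; s = √(5933851.73/14) = 651.035
Cutoffs: 1018.533 ± 2·651.035 → [-283.5, 2320.6]
Outside: 3318 → excluded.
Retained (n=14): Σ = 11960, mean = 11960/14 = 854.286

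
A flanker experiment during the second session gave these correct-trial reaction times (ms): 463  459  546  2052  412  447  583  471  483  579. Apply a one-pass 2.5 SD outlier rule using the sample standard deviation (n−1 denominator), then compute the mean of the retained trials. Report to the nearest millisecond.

n = 10, ΣRT = 6495, M = 649.500
Σ(x−M)² = 2215180.50; s = √(2215180.50/9) = 496.116
Cutoffs: 649.500 ± 2.5·496.116 → [-590.8, 1889.8]
Outside: 2052 → excluded.
Retained (n=9): Σ = 4443, mean = 4443/9 = 493.667

494 ms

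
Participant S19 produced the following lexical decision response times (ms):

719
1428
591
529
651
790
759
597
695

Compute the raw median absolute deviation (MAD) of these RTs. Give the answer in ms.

95 ms

Sorted: 529, 591, 597, 651, 695, 719, 759, 790, 1428 → median = 695
|x − 695|: 24, 733, 104, 166, 44, 95, 64, 98, 0
Sorted deviations: 0, 24, 44, 64, 95, 98, 104, 166, 733 → MAD = 95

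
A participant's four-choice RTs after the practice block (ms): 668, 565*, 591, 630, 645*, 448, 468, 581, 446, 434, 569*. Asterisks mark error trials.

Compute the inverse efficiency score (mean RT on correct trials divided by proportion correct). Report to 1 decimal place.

Correct trials (n=8): 668, 591, 630, 448, 468, 581, 446, 434
Mean correct RT = 4266/8 = 533.2500 ms
Proportion correct = 8/11
IES = 533.2500 / (8/11) = 733.219 ms

733.2 ms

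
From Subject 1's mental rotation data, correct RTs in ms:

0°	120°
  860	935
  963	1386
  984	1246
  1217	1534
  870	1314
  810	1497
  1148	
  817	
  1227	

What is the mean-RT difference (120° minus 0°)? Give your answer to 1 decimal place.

330.2 ms

M(0°) = 8896/9 = 988.444
M(120°) = 7912/6 = 1318.667
Difference = 1318.667 − 988.444 = 330.222 ms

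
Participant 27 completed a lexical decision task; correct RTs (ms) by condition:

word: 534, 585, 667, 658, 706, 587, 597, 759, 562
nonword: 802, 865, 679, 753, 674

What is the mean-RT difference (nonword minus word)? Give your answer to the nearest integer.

126 ms

M(word) = 5655/9 = 628.333
M(nonword) = 3773/5 = 754.600
Difference = 754.600 − 628.333 = 126.267 ms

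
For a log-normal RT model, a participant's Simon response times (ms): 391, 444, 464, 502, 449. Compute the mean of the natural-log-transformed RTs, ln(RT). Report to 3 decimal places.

6.106

ln(RT): 5.9687, 6.0958, 6.1399, 6.2186, 6.1070
Σ ln(RT) = 30.5300
Mean = 30.5300/5 = 6.10601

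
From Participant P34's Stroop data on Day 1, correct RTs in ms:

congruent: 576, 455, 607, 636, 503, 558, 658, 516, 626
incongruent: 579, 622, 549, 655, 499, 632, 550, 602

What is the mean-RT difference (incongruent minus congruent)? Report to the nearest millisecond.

M(congruent) = 5135/9 = 570.556
M(incongruent) = 4688/8 = 586.000
Difference = 586.000 − 570.556 = 15.444 ms

15 ms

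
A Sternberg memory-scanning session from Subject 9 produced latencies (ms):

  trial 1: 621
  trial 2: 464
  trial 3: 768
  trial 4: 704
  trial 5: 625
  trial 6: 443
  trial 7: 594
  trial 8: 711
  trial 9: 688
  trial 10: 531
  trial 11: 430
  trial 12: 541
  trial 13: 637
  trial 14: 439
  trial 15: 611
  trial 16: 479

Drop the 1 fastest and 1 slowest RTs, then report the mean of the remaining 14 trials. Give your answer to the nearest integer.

578 ms

Sorted: 430, 439, 443, 464, 479, 531, 541, 594, 611, 621, 625, 637, 688, 704, 711, 768
Drop lowest 1 (430) and highest 1 (768)
Remaining (n=14): Σ = 8088, mean = 8088/14 = 577.714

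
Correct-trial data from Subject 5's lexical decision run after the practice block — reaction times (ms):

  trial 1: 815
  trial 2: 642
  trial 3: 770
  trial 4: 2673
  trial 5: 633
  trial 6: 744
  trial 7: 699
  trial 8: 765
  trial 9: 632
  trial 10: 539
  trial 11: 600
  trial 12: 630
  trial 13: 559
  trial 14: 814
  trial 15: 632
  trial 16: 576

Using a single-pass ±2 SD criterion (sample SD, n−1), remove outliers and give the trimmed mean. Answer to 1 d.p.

n = 16, ΣRT = 12723, M = 795.188
Σ(x−M)² = 3878220.44; s = √(3878220.44/15) = 508.476
Cutoffs: 795.188 ± 2·508.476 → [-221.8, 1812.1]
Outside: 2673 → excluded.
Retained (n=15): Σ = 10050, mean = 10050/15 = 670.000

670.0 ms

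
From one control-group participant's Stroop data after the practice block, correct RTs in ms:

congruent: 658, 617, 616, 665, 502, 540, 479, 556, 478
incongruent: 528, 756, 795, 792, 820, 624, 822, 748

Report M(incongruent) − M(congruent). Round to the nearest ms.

168 ms

M(congruent) = 5111/9 = 567.889
M(incongruent) = 5885/8 = 735.625
Difference = 735.625 − 567.889 = 167.736 ms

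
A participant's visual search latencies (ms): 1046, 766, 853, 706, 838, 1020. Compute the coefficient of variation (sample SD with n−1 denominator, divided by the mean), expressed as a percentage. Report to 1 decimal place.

n = 6, Σ = 5229, M = 871.5000
Σ(x−M)² = 92487.500; s = √(92487.500/5) = 136.0055
CV = 136.0055 / 871.5000 = 0.15606 = 15.606%

15.6%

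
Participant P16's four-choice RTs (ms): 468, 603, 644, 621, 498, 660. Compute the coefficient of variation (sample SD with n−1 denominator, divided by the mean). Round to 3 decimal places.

0.137

n = 6, Σ = 3494, M = 582.3333
Σ(x−M)² = 31941.333; s = √(31941.333/5) = 79.9266
CV = 79.9266 / 582.3333 = 0.13725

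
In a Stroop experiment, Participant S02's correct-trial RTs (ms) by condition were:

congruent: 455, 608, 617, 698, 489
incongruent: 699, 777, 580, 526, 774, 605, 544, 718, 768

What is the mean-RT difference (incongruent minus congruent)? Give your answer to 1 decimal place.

92.3 ms

M(congruent) = 2867/5 = 573.400
M(incongruent) = 5991/9 = 665.667
Difference = 665.667 − 573.400 = 92.267 ms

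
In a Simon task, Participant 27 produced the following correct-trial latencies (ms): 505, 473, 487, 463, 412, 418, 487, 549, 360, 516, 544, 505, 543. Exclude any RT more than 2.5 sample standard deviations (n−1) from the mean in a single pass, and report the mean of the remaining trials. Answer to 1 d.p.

n = 13, ΣRT = 6262, M = 481.692
Σ(x−M)² = 38638.77; s = √(38638.77/12) = 56.744
Cutoffs: 481.692 ± 2.5·56.744 → [339.8, 623.6]
No RTs fall outside the cutoffs; all 13 retained. Mean = 6262/13 = 481.692

481.7 ms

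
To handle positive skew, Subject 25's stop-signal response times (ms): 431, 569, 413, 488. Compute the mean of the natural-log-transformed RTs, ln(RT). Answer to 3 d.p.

6.156

ln(RT): 6.0661, 6.3439, 6.0234, 6.1903
Σ ln(RT) = 24.6238
Mean = 24.6238/4 = 6.15594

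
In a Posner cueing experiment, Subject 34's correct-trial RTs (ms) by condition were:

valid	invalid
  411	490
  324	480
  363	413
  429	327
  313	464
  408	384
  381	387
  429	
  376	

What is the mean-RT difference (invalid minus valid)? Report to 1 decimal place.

M(valid) = 3434/9 = 381.556
M(invalid) = 2945/7 = 420.714
Difference = 420.714 − 381.556 = 39.159 ms

39.2 ms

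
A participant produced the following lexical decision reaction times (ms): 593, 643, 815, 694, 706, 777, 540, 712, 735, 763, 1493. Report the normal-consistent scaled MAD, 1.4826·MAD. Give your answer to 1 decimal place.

96.4 ms

Sorted: 540, 593, 643, 694, 706, 712, 735, 763, 777, 815, 1493 → median = 712
|x − 712| sorted: 0, 6, 18, 23, 51, 65, 69, 103, 119, 172, 781 → MAD = 65
Robust SD ≈ 1.4826 × 65 = 96.369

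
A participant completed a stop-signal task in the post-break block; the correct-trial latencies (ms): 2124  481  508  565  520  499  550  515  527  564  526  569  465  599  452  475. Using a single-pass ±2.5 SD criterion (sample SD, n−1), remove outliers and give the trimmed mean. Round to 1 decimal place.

521.0 ms

n = 16, ΣRT = 9939, M = 621.188
Σ(x−M)² = 2434386.44; s = √(2434386.44/15) = 402.855
Cutoffs: 621.188 ± 2.5·402.855 → [-386.0, 1628.3]
Outside: 2124 → excluded.
Retained (n=15): Σ = 7815, mean = 7815/15 = 521.000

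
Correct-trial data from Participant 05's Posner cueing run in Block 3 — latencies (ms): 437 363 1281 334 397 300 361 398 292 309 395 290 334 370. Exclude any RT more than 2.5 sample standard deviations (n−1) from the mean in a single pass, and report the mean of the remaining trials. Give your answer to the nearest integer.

352 ms

n = 14, ΣRT = 5861, M = 418.643
Σ(x−M)² = 827249.21; s = √(827249.21/13) = 252.259
Cutoffs: 418.643 ± 2.5·252.259 → [-212.0, 1049.3]
Outside: 1281 → excluded.
Retained (n=13): Σ = 4580, mean = 4580/13 = 352.308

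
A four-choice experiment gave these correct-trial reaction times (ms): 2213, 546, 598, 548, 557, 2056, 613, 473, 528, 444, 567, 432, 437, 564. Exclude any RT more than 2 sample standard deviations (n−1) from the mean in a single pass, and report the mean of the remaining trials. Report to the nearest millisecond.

n = 14, ΣRT = 10576, M = 755.429
Σ(x−M)² = 4493961.43; s = √(4493961.43/13) = 587.954
Cutoffs: 755.429 ± 2·587.954 → [-420.5, 1931.3]
Outside: 2056, 2213 → excluded.
Retained (n=12): Σ = 6307, mean = 6307/12 = 525.583

526 ms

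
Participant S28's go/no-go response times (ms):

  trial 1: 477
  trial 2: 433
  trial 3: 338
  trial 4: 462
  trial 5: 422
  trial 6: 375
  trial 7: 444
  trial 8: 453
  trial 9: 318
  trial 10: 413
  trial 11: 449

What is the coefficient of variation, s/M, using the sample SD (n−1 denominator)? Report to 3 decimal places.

0.124

n = 11, Σ = 4584, M = 416.7273
Σ(x−M)² = 26776.182; s = √(26776.182/10) = 51.7457
CV = 51.7457 / 416.7273 = 0.12417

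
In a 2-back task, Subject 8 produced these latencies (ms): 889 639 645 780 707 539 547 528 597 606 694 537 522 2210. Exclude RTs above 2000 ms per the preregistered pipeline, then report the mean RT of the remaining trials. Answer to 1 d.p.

633.1 ms

Excluded: 2210
Retained (n=13): Σ = 8230
Mean = 8230/13 = 633.0769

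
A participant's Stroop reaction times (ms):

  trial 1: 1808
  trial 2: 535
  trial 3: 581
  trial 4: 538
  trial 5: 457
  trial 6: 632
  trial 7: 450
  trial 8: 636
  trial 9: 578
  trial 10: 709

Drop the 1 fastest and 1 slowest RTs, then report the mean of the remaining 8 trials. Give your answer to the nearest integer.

583 ms

Sorted: 450, 457, 535, 538, 578, 581, 632, 636, 709, 1808
Drop lowest 1 (450) and highest 1 (1808)
Remaining (n=8): Σ = 4666, mean = 4666/8 = 583.250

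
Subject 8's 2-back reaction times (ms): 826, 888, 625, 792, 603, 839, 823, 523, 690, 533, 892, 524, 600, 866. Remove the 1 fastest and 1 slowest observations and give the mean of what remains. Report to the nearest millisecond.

Sorted: 523, 524, 533, 600, 603, 625, 690, 792, 823, 826, 839, 866, 888, 892
Drop lowest 1 (523) and highest 1 (892)
Remaining (n=12): Σ = 8609, mean = 8609/12 = 717.417

717 ms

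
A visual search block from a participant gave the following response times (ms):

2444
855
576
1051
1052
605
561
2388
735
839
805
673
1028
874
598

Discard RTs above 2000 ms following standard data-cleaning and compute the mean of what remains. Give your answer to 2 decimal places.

Excluded: 2388, 2444
Retained (n=13): Σ = 10252
Mean = 10252/13 = 788.6154

788.62 ms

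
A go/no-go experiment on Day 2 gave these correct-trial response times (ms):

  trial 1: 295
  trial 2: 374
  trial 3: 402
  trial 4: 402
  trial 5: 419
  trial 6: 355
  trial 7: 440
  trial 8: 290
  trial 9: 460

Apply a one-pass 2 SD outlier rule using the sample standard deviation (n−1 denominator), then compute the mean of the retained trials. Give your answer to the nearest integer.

382 ms

n = 9, ΣRT = 3437, M = 381.889
Σ(x−M)² = 28442.89; s = √(28442.89/8) = 59.627
Cutoffs: 381.889 ± 2·59.627 → [262.6, 501.1]
No RTs fall outside the cutoffs; all 9 retained. Mean = 3437/9 = 381.889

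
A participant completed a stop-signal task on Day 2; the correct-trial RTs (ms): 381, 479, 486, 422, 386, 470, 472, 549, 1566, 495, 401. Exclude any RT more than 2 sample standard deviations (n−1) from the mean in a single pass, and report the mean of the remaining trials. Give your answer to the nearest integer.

454 ms

n = 11, ΣRT = 6107, M = 555.182
Σ(x−M)² = 1150649.64; s = √(1150649.64/10) = 339.212
Cutoffs: 555.182 ± 2·339.212 → [-123.2, 1233.6]
Outside: 1566 → excluded.
Retained (n=10): Σ = 4541, mean = 4541/10 = 454.100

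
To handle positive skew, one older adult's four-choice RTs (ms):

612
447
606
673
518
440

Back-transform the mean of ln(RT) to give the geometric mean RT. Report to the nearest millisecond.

ln(RT): 6.4167, 6.1026, 6.4069, 6.5117, 6.2500, 6.0868
Mean ln(RT) = 37.7747/6 = 6.29578
Geometric mean = exp(6.29578) = 542.28 ms

542 ms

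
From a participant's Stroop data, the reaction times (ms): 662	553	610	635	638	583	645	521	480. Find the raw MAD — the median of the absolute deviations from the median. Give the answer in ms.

35 ms

Sorted: 480, 521, 553, 583, 610, 635, 638, 645, 662 → median = 610
|x − 610|: 52, 57, 0, 25, 28, 27, 35, 89, 130
Sorted deviations: 0, 25, 27, 28, 35, 52, 57, 89, 130 → MAD = 35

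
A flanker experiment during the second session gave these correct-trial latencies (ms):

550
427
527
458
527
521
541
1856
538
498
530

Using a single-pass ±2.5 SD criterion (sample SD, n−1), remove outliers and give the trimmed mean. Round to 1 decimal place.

511.7 ms

n = 11, ΣRT = 6973, M = 633.909
Σ(x−M)² = 1657008.91; s = √(1657008.91/10) = 407.064
Cutoffs: 633.909 ± 2.5·407.064 → [-383.8, 1651.6]
Outside: 1856 → excluded.
Retained (n=10): Σ = 5117, mean = 5117/10 = 511.700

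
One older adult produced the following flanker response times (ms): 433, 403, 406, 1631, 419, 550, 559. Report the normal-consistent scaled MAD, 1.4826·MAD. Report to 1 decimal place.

Sorted: 403, 406, 419, 433, 550, 559, 1631 → median = 433
|x − 433| sorted: 0, 14, 27, 30, 117, 126, 1198 → MAD = 30
Robust SD ≈ 1.4826 × 30 = 44.478

44.5 ms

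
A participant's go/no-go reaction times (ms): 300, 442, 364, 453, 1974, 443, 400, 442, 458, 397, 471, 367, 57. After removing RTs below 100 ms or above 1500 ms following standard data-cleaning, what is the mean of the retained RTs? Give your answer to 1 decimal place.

Excluded: 57, 1974
Retained (n=11): Σ = 4537
Mean = 4537/11 = 412.4545

412.5 ms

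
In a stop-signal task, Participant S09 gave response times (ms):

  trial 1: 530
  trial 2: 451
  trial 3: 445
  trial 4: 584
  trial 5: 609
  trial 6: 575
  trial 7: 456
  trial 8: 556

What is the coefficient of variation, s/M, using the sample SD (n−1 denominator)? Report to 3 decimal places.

0.126

n = 8, Σ = 4206, M = 525.7500
Σ(x−M)² = 30655.500; s = √(30655.500/7) = 66.1767
CV = 66.1767 / 525.7500 = 0.12587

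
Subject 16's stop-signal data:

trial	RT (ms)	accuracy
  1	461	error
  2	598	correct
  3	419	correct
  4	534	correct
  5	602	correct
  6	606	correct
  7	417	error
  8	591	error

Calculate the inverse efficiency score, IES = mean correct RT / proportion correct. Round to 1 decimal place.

882.9 ms

Correct trials (n=5): 598, 419, 534, 602, 606
Mean correct RT = 2759/5 = 551.8000 ms
Proportion correct = 5/8
IES = 551.8000 / (5/8) = 882.880 ms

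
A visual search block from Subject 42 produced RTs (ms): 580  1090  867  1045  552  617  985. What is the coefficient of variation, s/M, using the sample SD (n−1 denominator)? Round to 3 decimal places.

0.283

n = 7, Σ = 5736, M = 819.4286
Σ(x−M)² = 323589.714; s = √(323589.714/6) = 232.2318
CV = 232.2318 / 819.4286 = 0.28341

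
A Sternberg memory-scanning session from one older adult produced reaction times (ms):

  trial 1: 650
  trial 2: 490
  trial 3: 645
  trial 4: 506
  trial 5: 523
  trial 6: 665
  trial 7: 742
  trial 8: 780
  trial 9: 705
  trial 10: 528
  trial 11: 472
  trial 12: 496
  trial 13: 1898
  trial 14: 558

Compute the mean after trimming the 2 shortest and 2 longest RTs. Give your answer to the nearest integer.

Sorted: 472, 490, 496, 506, 523, 528, 558, 645, 650, 665, 705, 742, 780, 1898
Drop lowest 2 (472, 490) and highest 2 (780, 1898)
Remaining (n=10): Σ = 6018, mean = 6018/10 = 601.800

602 ms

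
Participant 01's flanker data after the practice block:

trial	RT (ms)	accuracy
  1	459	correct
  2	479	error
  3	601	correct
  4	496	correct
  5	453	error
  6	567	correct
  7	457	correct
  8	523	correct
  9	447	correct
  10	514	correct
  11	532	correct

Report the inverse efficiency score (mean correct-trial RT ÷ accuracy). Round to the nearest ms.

Correct trials (n=9): 459, 601, 496, 567, 457, 523, 447, 514, 532
Mean correct RT = 4596/9 = 510.6667 ms
Proportion correct = 9/11
IES = 510.6667 / (9/11) = 624.148 ms

624 ms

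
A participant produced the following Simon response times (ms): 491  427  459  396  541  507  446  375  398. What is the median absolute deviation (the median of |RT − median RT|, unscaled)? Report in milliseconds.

48 ms

Sorted: 375, 396, 398, 427, 446, 459, 491, 507, 541 → median = 446
|x − 446|: 45, 19, 13, 50, 95, 61, 0, 71, 48
Sorted deviations: 0, 13, 19, 45, 48, 50, 61, 71, 95 → MAD = 48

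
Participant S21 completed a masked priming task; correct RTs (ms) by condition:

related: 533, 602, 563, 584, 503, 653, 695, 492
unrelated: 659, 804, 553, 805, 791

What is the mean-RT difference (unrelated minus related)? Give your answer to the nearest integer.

144 ms

M(related) = 4625/8 = 578.125
M(unrelated) = 3612/5 = 722.400
Difference = 722.400 − 578.125 = 144.275 ms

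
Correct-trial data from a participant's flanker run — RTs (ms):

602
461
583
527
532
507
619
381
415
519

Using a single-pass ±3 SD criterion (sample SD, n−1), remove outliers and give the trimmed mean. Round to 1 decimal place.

n = 10, ΣRT = 5146, M = 514.600
Σ(x−M)² = 54392.40; s = √(54392.40/9) = 77.741
Cutoffs: 514.600 ± 3·77.741 → [281.4, 747.8]
No RTs fall outside the cutoffs; all 10 retained. Mean = 5146/10 = 514.600

514.6 ms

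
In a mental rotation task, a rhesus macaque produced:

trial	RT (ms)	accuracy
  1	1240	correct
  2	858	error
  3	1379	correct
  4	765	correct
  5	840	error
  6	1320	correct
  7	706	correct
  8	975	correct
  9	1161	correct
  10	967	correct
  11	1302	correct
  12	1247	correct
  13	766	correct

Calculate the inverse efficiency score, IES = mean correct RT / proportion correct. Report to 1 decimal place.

Correct trials (n=11): 1240, 1379, 765, 1320, 706, 975, 1161, 967, 1302, 1247, 766
Mean correct RT = 11828/11 = 1075.2727 ms
Proportion correct = 11/13
IES = 1075.2727 / (11/13) = 1270.777 ms

1270.8 ms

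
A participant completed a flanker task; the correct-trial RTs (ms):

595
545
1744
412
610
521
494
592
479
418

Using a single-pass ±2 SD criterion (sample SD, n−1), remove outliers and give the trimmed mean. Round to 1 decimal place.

518.4 ms

n = 10, ΣRT = 6410, M = 641.000
Σ(x−M)² = 1395726.00; s = √(1395726.00/9) = 393.803
Cutoffs: 641.000 ± 2·393.803 → [-146.6, 1428.6]
Outside: 1744 → excluded.
Retained (n=9): Σ = 4666, mean = 4666/9 = 518.444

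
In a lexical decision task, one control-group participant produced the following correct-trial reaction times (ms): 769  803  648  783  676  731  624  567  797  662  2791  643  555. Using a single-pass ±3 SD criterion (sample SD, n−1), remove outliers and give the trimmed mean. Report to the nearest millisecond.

688 ms

n = 13, ΣRT = 11049, M = 849.923
Σ(x−M)² = 4165172.92; s = √(4165172.92/12) = 589.150
Cutoffs: 849.923 ± 3·589.150 → [-917.5, 2617.4]
Outside: 2791 → excluded.
Retained (n=12): Σ = 8258, mean = 8258/12 = 688.167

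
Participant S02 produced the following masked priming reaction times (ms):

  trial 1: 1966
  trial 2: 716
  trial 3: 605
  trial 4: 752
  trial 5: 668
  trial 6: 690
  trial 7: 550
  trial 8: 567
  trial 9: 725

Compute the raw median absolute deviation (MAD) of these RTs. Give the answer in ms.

62 ms

Sorted: 550, 567, 605, 668, 690, 716, 725, 752, 1966 → median = 690
|x − 690|: 1276, 26, 85, 62, 22, 0, 140, 123, 35
Sorted deviations: 0, 22, 26, 35, 62, 85, 123, 140, 1276 → MAD = 62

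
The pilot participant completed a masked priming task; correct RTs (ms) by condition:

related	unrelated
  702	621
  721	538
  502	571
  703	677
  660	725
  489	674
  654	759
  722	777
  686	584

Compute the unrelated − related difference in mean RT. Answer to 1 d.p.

M(related) = 5839/9 = 648.778
M(unrelated) = 5926/9 = 658.444
Difference = 658.444 − 648.778 = 9.667 ms

9.7 ms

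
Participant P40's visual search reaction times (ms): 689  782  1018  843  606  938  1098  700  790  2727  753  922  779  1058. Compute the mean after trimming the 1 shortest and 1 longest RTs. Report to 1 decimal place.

Sorted: 606, 689, 700, 753, 779, 782, 790, 843, 922, 938, 1018, 1058, 1098, 2727
Drop lowest 1 (606) and highest 1 (2727)
Remaining (n=12): Σ = 10370, mean = 10370/12 = 864.167

864.2 ms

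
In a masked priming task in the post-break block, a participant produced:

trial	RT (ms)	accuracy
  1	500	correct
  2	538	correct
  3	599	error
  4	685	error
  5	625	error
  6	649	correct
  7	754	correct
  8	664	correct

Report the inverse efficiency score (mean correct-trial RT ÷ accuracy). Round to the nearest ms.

994 ms

Correct trials (n=5): 500, 538, 649, 754, 664
Mean correct RT = 3105/5 = 621.0000 ms
Proportion correct = 5/8
IES = 621.0000 / (5/8) = 993.600 ms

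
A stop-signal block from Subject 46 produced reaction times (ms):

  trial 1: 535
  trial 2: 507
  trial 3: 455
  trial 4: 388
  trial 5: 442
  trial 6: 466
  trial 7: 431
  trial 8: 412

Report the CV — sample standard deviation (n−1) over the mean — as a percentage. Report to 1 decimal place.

n = 8, Σ = 3636, M = 454.5000
Σ(x−M)² = 16306.000; s = √(16306.000/7) = 48.2642
CV = 48.2642 / 454.5000 = 0.10619 = 10.619%

10.6%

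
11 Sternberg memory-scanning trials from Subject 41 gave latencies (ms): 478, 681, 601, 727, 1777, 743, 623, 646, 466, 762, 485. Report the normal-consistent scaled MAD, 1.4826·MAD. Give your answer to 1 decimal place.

143.8 ms

Sorted: 466, 478, 485, 601, 623, 646, 681, 727, 743, 762, 1777 → median = 646
|x − 646| sorted: 0, 23, 35, 45, 81, 97, 116, 161, 168, 180, 1131 → MAD = 97
Robust SD ≈ 1.4826 × 97 = 143.812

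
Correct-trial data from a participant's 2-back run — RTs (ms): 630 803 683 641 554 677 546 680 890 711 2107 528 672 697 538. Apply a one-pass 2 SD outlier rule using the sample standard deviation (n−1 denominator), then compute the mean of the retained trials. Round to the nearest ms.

661 ms

n = 15, ΣRT = 11357, M = 757.133
Σ(x−M)² = 2088767.73; s = √(2088767.73/14) = 386.261
Cutoffs: 757.133 ± 2·386.261 → [-15.4, 1529.7]
Outside: 2107 → excluded.
Retained (n=14): Σ = 9250, mean = 9250/14 = 660.714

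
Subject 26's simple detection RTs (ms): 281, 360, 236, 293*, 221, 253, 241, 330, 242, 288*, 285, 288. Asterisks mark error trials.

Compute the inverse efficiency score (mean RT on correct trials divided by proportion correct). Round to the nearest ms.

328 ms

Correct trials (n=10): 281, 360, 236, 221, 253, 241, 330, 242, 285, 288
Mean correct RT = 2737/10 = 273.7000 ms
Proportion correct = 10/12
IES = 273.7000 / (10/12) = 328.440 ms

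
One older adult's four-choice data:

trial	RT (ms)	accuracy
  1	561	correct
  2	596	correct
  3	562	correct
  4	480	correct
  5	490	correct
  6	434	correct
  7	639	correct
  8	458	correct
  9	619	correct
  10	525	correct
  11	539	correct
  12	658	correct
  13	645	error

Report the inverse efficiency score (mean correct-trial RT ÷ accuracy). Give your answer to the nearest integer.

592 ms

Correct trials (n=12): 561, 596, 562, 480, 490, 434, 639, 458, 619, 525, 539, 658
Mean correct RT = 6561/12 = 546.7500 ms
Proportion correct = 12/13
IES = 546.7500 / (12/13) = 592.312 ms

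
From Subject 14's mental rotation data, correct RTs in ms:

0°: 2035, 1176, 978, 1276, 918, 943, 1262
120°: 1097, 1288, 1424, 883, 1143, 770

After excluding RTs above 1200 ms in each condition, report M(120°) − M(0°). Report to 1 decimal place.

0°: exclude 2035, 1276, 1262
120°: exclude 1288, 1424
M(0°) = 4015/4 = 1003.750
M(120°) = 3893/4 = 973.250
Difference = 973.250 − 1003.750 = -30.500 ms

-30.5 ms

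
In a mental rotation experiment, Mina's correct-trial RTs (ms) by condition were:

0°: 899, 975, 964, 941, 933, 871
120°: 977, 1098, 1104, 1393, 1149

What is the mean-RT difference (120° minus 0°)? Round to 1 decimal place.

213.7 ms

M(0°) = 5583/6 = 930.500
M(120°) = 5721/5 = 1144.200
Difference = 1144.200 − 930.500 = 213.700 ms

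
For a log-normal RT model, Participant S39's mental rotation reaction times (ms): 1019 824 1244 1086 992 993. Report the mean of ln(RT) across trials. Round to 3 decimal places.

6.926

ln(RT): 6.9266, 6.7142, 7.1261, 6.9903, 6.8997, 6.9007
Σ ln(RT) = 41.5575
Mean = 41.5575/6 = 6.92626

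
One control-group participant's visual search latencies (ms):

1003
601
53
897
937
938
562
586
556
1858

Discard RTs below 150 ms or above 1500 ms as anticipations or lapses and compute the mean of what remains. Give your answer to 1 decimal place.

760.0 ms

Excluded: 53, 1858
Retained (n=8): Σ = 6080
Mean = 6080/8 = 760.0000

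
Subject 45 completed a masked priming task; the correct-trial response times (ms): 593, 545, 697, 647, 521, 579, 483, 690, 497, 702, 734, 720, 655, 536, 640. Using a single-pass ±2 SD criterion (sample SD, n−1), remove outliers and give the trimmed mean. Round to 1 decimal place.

615.9 ms

n = 15, ΣRT = 9239, M = 615.933
Σ(x−M)² = 101444.93; s = √(101444.93/14) = 85.124
Cutoffs: 615.933 ± 2·85.124 → [445.7, 786.2]
No RTs fall outside the cutoffs; all 15 retained. Mean = 9239/15 = 615.933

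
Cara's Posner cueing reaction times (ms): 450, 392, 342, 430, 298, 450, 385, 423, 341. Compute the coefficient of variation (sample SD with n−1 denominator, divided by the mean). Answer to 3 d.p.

0.138

n = 9, Σ = 3511, M = 390.1111
Σ(x−M)² = 23086.889; s = √(23086.889/8) = 53.7202
CV = 53.7202 / 390.1111 = 0.13770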